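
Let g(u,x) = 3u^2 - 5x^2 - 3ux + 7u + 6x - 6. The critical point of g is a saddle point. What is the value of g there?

∂g/∂u = 6u - 3x + 7 = 0 and ∂g/∂x = -3u - 10x + 6 = 0, so (u, x) = (-52/69, 19/23).
The Hessian has g_{uu} = 6, g_{xx} = -10, g_{ux} = -3, giving D = -69 < 0, so the point is a saddle point.
g(-52/69, 19/23) = -425/69.

-425/69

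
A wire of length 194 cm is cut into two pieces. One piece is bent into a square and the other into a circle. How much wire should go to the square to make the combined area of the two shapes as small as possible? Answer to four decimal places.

108.6592

Let x be the length used for the square. Square side x/4; circle radius (194−x)/(2π).
A(x) = (x/4)² + π·((194−x)/(2π))² = x²/16 + (194−x)²/(4π) for 0 ≤ x ≤ 194. A'(x) = x/8 − (194−x)/(2π) = 0 gives x = 4·194/(π+4) ≈ 108.6592.
A'' = 1/8 + 1/(2π) > 0, so this gives the minimum combined area; x ≈ 108.6592 cm to the square.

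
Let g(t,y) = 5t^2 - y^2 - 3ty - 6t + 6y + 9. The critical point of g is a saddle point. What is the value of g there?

∂g/∂t = 10t - 3y - 6 = 0 and ∂g/∂y = -3t - 2y + 6 = 0, so (t, y) = (30/29, 42/29).
The Hessian has g_{tt} = 10, g_{yy} = -2, g_{ty} = -3, giving D = -29 < 0, so the point is a saddle point.
g(30/29, 42/29) = 297/29.

297/29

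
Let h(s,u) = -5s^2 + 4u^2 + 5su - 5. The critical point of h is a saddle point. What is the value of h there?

-5

∂h/∂s = -10s + 5u = 0 and ∂h/∂u = 5s + 8u = 0, so (s, u) = (0, 0).
The Hessian has h_{ss} = -10, h_{uu} = 8, h_{su} = 5, giving D = -105 < 0, so the point is a saddle point.
h(0, 0) = -5.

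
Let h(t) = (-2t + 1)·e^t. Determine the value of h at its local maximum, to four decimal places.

h'(t) = (-2)·e^t + (-2t + 1)·1·e^t = (-2t - 1)·e^t. Since e^t > 0, the only critical point is t = -1/2.
h''(-1/2) has the same sign as -2 < 0, so this is a local maximum.
h(-1/2) = (2)·e^(-1/2) ≈ 1.2131.

1.2131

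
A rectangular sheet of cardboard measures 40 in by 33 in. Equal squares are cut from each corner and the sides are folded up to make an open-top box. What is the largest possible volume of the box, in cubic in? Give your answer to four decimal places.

With cut size x, the volume is V(x) = x(40 − 2x)(33 − 2x) for 0 < x < 16.5.
V'(x) = 12x^2 − 292x + 1320. Setting V'(x) = 0 gives x ≈ 6.0000 (the root in (0, 16.5)).
V''(x) = 24x − 292 is negative there, so this is the maximum; V ≈ 3528.0000.

3528.0000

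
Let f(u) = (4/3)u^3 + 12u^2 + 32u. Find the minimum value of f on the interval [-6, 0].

-48

Differentiating, f'(u) = 4u^2 + 24u + 32; which vanishes at u = -4 and u = -2.
Evaluating at the critical points and endpoints: f(-6) = -48,  f(-4) = -64/3,  f(-2) = -80/3,  f(0) = 0.
So the minimum is f(-6) = -48.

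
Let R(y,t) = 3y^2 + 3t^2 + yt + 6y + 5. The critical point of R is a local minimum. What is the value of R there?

67/35

∂R/∂y = 6y + t + 6 = 0 and ∂R/∂t = y + 6t = 0, so (y, t) = (-36/35, 6/35).
The Hessian has R_{yy} = 6, R_{tt} = 6, R_{yt} = 1, giving D = 35 > 0 with R_{yy} > 0, so the point is a local minimum.
R(-36/35, 6/35) = 67/35.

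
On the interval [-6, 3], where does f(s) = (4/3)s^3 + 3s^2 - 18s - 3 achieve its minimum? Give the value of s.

-6

f'(s) = 4s^2 + 6s - 18, which vanishes at s = -3 and s = 3/2.
Compare values at every candidate in [-6, 3]: f(-6) = -75; f(-3) = 42; f(3/2) = -75/4; f(3) = 6.
Hence the absolute minimum is -75 at s = -6.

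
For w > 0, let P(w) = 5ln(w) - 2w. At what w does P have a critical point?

5/2

P'(w) = 5/w − 2 = 0 gives w = 5/2.
P''(w) = -5/w², which is negative for w > 0, so this is a local maximum.
P(5/2) = 5·ln(5/2) - 5 ≈ -0.4185.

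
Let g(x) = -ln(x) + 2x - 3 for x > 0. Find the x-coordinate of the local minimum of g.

g'(x) = -1/x + 2 = 0 gives x = 1/2.
g''(x) = 1/x², which is positive for x > 0, so this is a local minimum.
g(1/2) = -1·ln(1/2) + 1 - 3 ≈ -1.3069.

1/2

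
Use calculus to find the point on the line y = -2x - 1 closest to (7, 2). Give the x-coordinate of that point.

Minimize D(x)^2 = (x - 7)^2 + (-2x - 3)^2.
d/dx[D^2] = 2(x - 7) + 2·(-2)·(-2x - 3) = 0 ⇒ x = 1/5.
Then y = -7/5 and the distance is √(289/5) ≈ 7.6026.

1/5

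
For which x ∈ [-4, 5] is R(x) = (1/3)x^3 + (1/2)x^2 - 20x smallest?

The derivative is x^2 + x - 20, whose only zero in [-4, 5] is x = 4.
Compare values at every candidate in [-4, 5]: R(-4) = 200/3; R(4) = -152/3; R(5) = -275/6.
Hence the absolute minimum is -152/3 at x = 4.

4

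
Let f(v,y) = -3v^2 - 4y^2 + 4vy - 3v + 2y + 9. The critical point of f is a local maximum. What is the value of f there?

∂f/∂v = -6v + 4y - 3 = 0 and ∂f/∂y = 4v - 8y + 2 = 0, so (v, y) = (-1/2, 0).
The Hessian has f_{vv} = -6, f_{yy} = -8, f_{vy} = 4, giving D = 32 > 0 with f_{vv} < 0, so the point is a local maximum.
f(-1/2, 0) = 39/4.

39/4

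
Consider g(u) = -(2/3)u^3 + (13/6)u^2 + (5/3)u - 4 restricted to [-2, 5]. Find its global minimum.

g'(u) = -2u^2 + (13/3)u + 5/3, which vanishes at u = -1/3 and u = 5/2.
Candidates: g(-2) = 20/3,  g(-1/3) = -695/162,  g(5/2) = 79/24,  g(5) = -149/6.
Hence the absolute minimum is -149/6 at u = 5.

-149/6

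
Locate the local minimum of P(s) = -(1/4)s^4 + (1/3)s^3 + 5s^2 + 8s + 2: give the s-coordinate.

-1

P'(s) = -s^3 + s^2 + 10s + 8 = 0 at s = -2, -1, 4.
Since P''(s) = -3s^2 + 2s + 10, we get P''(-2) = -6 < 0 ⇒ local maximum; P''(-1) = 5 > 0 ⇒ local minimum; P''(4) = -30 < 0 ⇒ local maximum.
So the local minimum value is P(-1) = -19/12.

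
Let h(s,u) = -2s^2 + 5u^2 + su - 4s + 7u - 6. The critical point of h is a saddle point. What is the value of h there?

-236/41

∂h/∂s = -4s + u - 4 = 0 and ∂h/∂u = s + 10u + 7 = 0, so (s, u) = (-47/41, -24/41).
The Hessian has h_{ss} = -4, h_{uu} = 10, h_{su} = 1, giving D = -41 < 0, so the point is a saddle point.
h(-47/41, -24/41) = -236/41.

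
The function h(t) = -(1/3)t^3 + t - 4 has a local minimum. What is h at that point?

h'(t) = -t^2 + 1. Setting h'(t) = 0 gives t ∈ {-1, 1}.
h''(t) = -2t. h''(-1) = 2 > 0 ⇒ local minimum; h''(1) = -2 < 0 ⇒ local maximum.
Thus h has its local minimum at t = -1, with value -14/3.

-14/3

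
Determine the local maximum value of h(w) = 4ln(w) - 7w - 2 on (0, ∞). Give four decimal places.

h'(w) = 4/w − 7 = 0 gives w = 4/7.
h''(w) = -4/w², which is negative for w > 0, so this is a local maximum.
h(4/7) = 4·ln(4/7) - 4 - 2 ≈ -8.2385.

-8.2385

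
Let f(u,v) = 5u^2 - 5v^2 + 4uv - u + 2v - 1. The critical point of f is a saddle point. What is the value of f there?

-93/116

∂f/∂u = 10u + 4v - 1 = 0 and ∂f/∂v = 4u - 10v + 2 = 0, so (u, v) = (1/58, 6/29).
The Hessian has f_{uu} = 10, f_{vv} = -10, f_{uv} = 4, giving D = -116 < 0, so the point is a saddle point.
f(1/58, 6/29) = -93/116.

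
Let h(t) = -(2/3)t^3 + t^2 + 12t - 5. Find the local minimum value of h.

-59/3

h'(t) = -2t^2 + 2t + 12. Setting h'(t) = 0 gives t ∈ {-2, 3}.
Second-derivative test with h''(t) = -4t + 2: h''(-2) = 10 > 0 ⇒ local minimum; h''(3) = -10 < 0 ⇒ local maximum.
The local minimum is h(-2) = -59/3.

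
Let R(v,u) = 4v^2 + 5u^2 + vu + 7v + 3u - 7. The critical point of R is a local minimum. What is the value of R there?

-813/79

∂R/∂v = 8v + u + 7 = 0 and ∂R/∂u = v + 10u + 3 = 0, so (v, u) = (-67/79, -17/79).
The Hessian has R_{vv} = 8, R_{uu} = 10, R_{vu} = 1, giving D = 79 > 0 with R_{vv} > 0, so the point is a local minimum.
R(-67/79, -17/79) = -813/79.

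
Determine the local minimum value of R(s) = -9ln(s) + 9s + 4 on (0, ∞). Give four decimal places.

13.0000

R'(s) = -9/s + 9 = 0 gives s = 1.
R''(s) = 9/s², which is positive for s > 0, so this is a local minimum.
R(1) = -9·ln(1) + 9 + 4 ≈ 13.0000.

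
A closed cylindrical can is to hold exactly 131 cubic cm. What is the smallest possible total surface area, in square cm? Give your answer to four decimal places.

142.7892

With radius r and height h, πr²h = 131 so h = 131/(πr²), and S(r) = 2πr² + 2πrh = 2πr² + 2·131/r.
S'(r) = 4πr − 2·131/r² = 0 ⇒ r³ = 131/(2π), so r ≈ 2.7523 and h = 2r ≈ 5.5046.
S''(r) = 4π + 4·131/r³ > 0, so this is the minimum; S ≈ 142.7892.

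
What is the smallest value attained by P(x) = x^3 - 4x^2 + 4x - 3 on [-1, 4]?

-12

P'(x) = 3x^2 - 8x + 4, which vanishes at x = 2/3 and x = 2.
Candidates: P(-1) = -12,  P(2/3) = -49/27,  P(2) = -3,  P(4) = 13.
Hence the absolute minimum is -12 at x = -1.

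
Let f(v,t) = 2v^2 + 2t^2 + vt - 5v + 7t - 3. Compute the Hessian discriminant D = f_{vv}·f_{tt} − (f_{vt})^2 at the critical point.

∂f/∂v = 4v + t - 5 = 0 and ∂f/∂t = v + 4t + 7 = 0, so (v, t) = (9/5, -11/5).
The Hessian has f_{vv} = 4, f_{tt} = 4, f_{vt} = 1, giving D = 15 > 0 with f_{vv} > 0, so the point is a local minimum.
D = (4)·(4) − (1)^2 = 15.

15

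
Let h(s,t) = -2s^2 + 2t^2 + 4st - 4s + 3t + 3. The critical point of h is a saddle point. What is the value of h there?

∂h/∂s = -4s + 4t - 4 = 0 and ∂h/∂t = 4s + 4t + 3 = 0, so (s, t) = (-7/8, 1/8).
The Hessian has h_{ss} = -4, h_{tt} = 4, h_{st} = 4, giving D = -32 < 0, so the point is a saddle point.
h(-7/8, 1/8) = 79/16.

79/16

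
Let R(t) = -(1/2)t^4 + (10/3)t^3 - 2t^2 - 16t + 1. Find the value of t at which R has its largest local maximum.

-1

Critical points: R'(t) = -2t^3 + 10t^2 - 4t - 16 vanishes at t = -1, 2, 4.
Since R''(t) = -6t^2 + 20t - 4, we get R''(-1) = -30 < 0 ⇒ local maximum; R''(2) = 12 > 0 ⇒ local minimum; R''(4) = -20 < 0 ⇒ local maximum.
The largest local maximum is R(-1) = 67/6.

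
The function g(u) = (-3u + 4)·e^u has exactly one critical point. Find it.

By the product rule, g'(u) = (-3u + 1)·e^u. Since e^u > 0, the only critical point is u = 1/3.
g''(1/3) has the same sign as -3 < 0, so this is a local maximum.
g(1/3) = (3)·e^(1/3) ≈ 4.1868.

1/3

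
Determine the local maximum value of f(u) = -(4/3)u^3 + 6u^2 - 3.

15

Critical points: f'(u) = -4u^2 + 12u vanishes at u = 0, 3.
f''(u) = -8u + 12. f''(0) = 12 > 0 ⇒ local minimum; f''(3) = -12 < 0 ⇒ local maximum.
Thus f has its local maximum at u = 3, with value 15.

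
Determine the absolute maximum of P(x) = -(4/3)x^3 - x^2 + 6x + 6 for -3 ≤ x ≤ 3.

Differentiating, P'(x) = -4x^2 - 2x + 6; which vanishes at x = -3/2 and x = 1.
Compare values at every candidate in [-3, 3]: P(-3) = 15,  P(-3/2) = -3/4,  P(1) = 29/3,  P(3) = -21.
Hence the absolute maximum is 15 at x = -3.

15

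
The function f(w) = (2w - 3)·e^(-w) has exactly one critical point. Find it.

By the product rule, f'(w) = (-2w + 5)·e^(-w). Since e^(-w) > 0, the only critical point is w = 5/2.
f''(5/2) has the same sign as -2 < 0, so this is a local maximum.
f(5/2) = (2)·e^(-5/2) ≈ 0.1642.

5/2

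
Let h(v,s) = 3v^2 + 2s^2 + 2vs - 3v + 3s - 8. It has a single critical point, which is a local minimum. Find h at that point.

-223/20

∂h/∂v = 6v + 2s - 3 = 0 and ∂h/∂s = 2v + 4s + 3 = 0, so (v, s) = (9/10, -6/5).
The Hessian has h_{vv} = 6, h_{ss} = 4, h_{vs} = 2, giving D = 20 > 0 with h_{vv} > 0, so the point is a local minimum.
h(9/10, -6/5) = -223/20.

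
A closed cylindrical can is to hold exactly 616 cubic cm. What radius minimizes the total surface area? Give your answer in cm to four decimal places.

4.6111

With radius r and height h, πr²h = 616 so h = 616/(πr²), and S(r) = 2πr² + 2πrh = 2πr² + 2·616/r.
S'(r) = 4πr − 2·616/r² = 0 ⇒ r³ = 616/(2π), so r ≈ 4.6111 and h = 2r ≈ 9.2221.
S''(r) = 4π + 4·616/r³ > 0, so this is the minimum; S ≈ 400.7760.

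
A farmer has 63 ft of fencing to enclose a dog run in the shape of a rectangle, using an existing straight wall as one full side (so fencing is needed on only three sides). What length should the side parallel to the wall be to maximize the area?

63/2

Let the sides perpendicular to the wall have length x and the parallel side y, so 2x + y = 63 and the area is A = xy = x(63 − 2x).
A'(x) = 63 − 4x = 0 gives x = 63/4, and A''(x) = −4 < 0 confirms a maximum.
Then y = 63 − 2·63/4 = 63/2 and A = 3969/8.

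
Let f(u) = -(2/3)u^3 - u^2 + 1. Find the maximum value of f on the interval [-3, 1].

10

Differentiating, f'(u) = -2u^2 - 2u; which vanishes at u = -1 and u = 0.
Evaluating at the critical points and endpoints: f(-3) = 10; f(-1) = 2/3; f(0) = 1; f(1) = -2/3.
So the maximum is f(-3) = 10.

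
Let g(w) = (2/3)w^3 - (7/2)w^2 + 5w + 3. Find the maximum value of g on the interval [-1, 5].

Differentiating, g'(w) = 2w^2 - 7w + 5; which vanishes at w = 1 and w = 5/2.
Compare values at every candidate in [-1, 5]: g(-1) = -37/6, g(1) = 31/6, g(5/2) = 97/24, g(5) = 143/6.
Hence the absolute maximum is 143/6 at w = 5.

143/6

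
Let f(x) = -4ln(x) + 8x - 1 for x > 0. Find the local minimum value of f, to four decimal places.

f'(x) = -4/x + 8 = 0 gives x = 1/2.
f''(x) = 4/x², which is positive for x > 0, so this is a local minimum.
f(1/2) = -4·ln(1/2) + 4 - 1 ≈ 5.7726.

5.7726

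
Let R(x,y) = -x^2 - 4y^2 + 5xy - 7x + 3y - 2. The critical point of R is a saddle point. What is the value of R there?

-118/9

∂R/∂x = -2x + 5y - 7 = 0 and ∂R/∂y = 5x - 8y + 3 = 0, so (x, y) = (41/9, 29/9).
The Hessian has R_{xx} = -2, R_{yy} = -8, R_{xy} = 5, giving D = -9 < 0, so the point is a saddle point.
R(41/9, 29/9) = -118/9.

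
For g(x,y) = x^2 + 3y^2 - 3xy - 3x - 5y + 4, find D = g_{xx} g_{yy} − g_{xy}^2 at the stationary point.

3

∂g/∂x = 2x - 3y - 3 = 0 and ∂g/∂y = -3x + 6y - 5 = 0, so (x, y) = (11, 19/3).
The Hessian has g_{xx} = 2, g_{yy} = 6, g_{xy} = -3, giving D = 3 > 0 with g_{xx} > 0, so the point is a local minimum.
D = (2)·(6) − (-3)^2 = 3.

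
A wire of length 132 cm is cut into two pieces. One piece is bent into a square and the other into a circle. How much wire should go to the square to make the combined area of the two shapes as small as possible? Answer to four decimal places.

Let x be the length used for the square. Square side x/4; circle radius (132−x)/(2π).
A(x) = (x/4)² + π·((132−x)/(2π))² = x²/16 + (132−x)²/(4π) for 0 ≤ x ≤ 132. A'(x) = x/8 − (132−x)/(2π) = 0 gives x = 4·132/(π+4) ≈ 73.9331.
A'' = 1/8 + 1/(2π) > 0, so this gives the minimum combined area; x ≈ 73.9331 cm to the square.

73.9331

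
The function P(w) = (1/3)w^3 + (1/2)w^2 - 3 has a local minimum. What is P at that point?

-3

P'(w) = w^2 + w = 0 at w = -1, 0.
Since P''(w) = 2w + 1, we get P''(-1) = -1 < 0 ⇒ local maximum; P''(0) = 1 > 0 ⇒ local minimum.
So the local minimum value is P(0) = -3.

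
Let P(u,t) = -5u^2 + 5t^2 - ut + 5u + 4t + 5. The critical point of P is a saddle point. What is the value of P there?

570/101

∂P/∂u = -10u - t + 5 = 0 and ∂P/∂t = -u + 10t + 4 = 0, so (u, t) = (54/101, -35/101).
The Hessian has P_{uu} = -10, P_{tt} = 10, P_{ut} = -1, giving D = -101 < 0, so the point is a saddle point.
P(54/101, -35/101) = 570/101.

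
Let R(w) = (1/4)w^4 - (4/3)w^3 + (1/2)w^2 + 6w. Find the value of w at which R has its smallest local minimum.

R'(w) = w^3 - 4w^2 + w + 6. Setting R'(w) = 0 gives w ∈ {-1, 2, 3}.
R''(w) = 3w^2 - 8w + 1. R''(-1) = 12 > 0 ⇒ local minimum; R''(2) = -3 < 0 ⇒ local maximum; R''(3) = 4 > 0 ⇒ local minimum.
The smallest local minimum is R(-1) = -47/12.

-1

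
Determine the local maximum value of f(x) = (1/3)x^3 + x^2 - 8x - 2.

Critical points: f'(x) = x^2 + 2x - 8 vanishes at x = -4, 2.
Since f''(x) = 2x + 2, we get f''(-4) = -6 < 0 ⇒ local maximum; f''(2) = 6 > 0 ⇒ local minimum.
The local maximum is f(-4) = 74/3.

74/3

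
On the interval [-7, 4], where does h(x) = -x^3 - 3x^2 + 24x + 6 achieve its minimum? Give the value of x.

-4

The derivative is -3x^2 - 6x + 24, which vanishes at x = -4 and x = 2.
Candidates: h(-7) = 34, h(-4) = -74, h(2) = 34, h(4) = -10.
Hence the absolute minimum is -74 at x = -4.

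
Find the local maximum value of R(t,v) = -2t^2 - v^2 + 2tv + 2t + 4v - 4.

9

∂R/∂t = -4t + 2v + 2 = 0 and ∂R/∂v = 2t - 2v + 4 = 0, so (t, v) = (3, 5).
The Hessian has R_{tt} = -4, R_{vv} = -2, R_{tv} = 2, giving D = 4 > 0 with R_{tt} < 0, so the point is a local maximum.
R(3, 5) = 9.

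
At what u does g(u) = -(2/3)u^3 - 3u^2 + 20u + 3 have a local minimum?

-5

g'(u) = -2u^2 - 6u + 20 = 0 at u = -5, 2.
g''(u) = -4u - 6. g''(-5) = 14 > 0 ⇒ local minimum; g''(2) = -14 < 0 ⇒ local maximum.
Thus g has its local minimum at u = -5, with value -266/3.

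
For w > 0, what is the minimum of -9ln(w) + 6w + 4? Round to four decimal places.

9.3508

g'(w) = -9/w + 6 = 0 gives w = 3/2.
g''(w) = 9/w², which is positive for w > 0, so this is a local minimum.
g(3/2) = -9·ln(3/2) + 9 + 4 ≈ 9.3508.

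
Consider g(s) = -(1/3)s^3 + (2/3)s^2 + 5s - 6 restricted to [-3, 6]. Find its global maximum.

Differentiating, g'(s) = -s^2 + (4/3)s + 5; which vanishes at s = -5/3 and s = 3.
Evaluating at the critical points and endpoints: g(-3) = -6; g(-5/3) = -886/81; g(3) = 6; g(6) = -24.
So the maximum is g(3) = 6.

6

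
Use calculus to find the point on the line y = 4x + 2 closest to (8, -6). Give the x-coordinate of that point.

-24/17

Minimize D(x)^2 = (x - 8)^2 + (4x + 8)^2.
d/dx[D^2] = 2(x - 8) + 2·4·(4x + 8) = 0 ⇒ x = -24/17.
Then y = -62/17 and the distance is √(1600/17) ≈ 9.7014.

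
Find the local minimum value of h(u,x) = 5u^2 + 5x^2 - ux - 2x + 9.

∂h/∂u = 10u - x = 0 and ∂h/∂x = -u + 10x - 2 = 0, so (u, x) = (2/99, 20/99).
The Hessian has h_{uu} = 10, h_{xx} = 10, h_{ux} = -1, giving D = 99 > 0 with h_{uu} > 0, so the point is a local minimum.
h(2/99, 20/99) = 871/99.

871/99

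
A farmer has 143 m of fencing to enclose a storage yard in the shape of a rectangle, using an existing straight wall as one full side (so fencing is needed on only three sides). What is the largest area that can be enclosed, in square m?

20449/8

Let the sides perpendicular to the wall have length x and the parallel side y, so 2x + y = 143 and the area is A = xy = x(143 − 2x).
A'(x) = 143 − 4x = 0 gives x = 143/4, and A''(x) = −4 < 0 confirms a maximum.
Then y = 143 − 2·143/4 = 143/2 and A = 20449/8.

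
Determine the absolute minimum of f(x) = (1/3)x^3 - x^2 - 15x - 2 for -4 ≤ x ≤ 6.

Differentiating, f'(x) = x^2 - 2x - 15; which vanishes at x = -3 and x = 5.
Candidates: f(-4) = 62/3,  f(-3) = 25,  f(5) = -181/3,  f(6) = -56.
So the minimum is f(5) = -181/3.

-181/3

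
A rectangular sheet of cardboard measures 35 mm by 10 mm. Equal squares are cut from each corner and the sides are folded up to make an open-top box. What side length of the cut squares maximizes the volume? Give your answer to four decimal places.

2.2958

With cut size x, the volume is V(x) = x(35 − 2x)(10 − 2x) for 0 < x < 5.
V'(x) = 12x^2 − 180x + 350. Setting V'(x) = 0 gives x ≈ 2.2958 (the root in (0, 5)).
V''(x) = 24x − 180 is negative there, so this is the maximum; V ≈ 377.5691.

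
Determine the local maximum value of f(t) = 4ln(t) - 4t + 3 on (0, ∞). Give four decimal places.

f'(t) = 4/t − 4 = 0 gives t = 1.
f''(t) = -4/t², which is negative for t > 0, so this is a local maximum.
f(1) = 4·ln(1) - 4 + 3 ≈ -1.0000.

-1.0000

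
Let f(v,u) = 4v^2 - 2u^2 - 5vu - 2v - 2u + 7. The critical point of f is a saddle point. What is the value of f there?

∂f/∂v = 8v - 5u - 2 = 0 and ∂f/∂u = -5v - 4u - 2 = 0, so (v, u) = (-2/57, -26/57).
The Hessian has f_{vv} = 8, f_{uu} = -4, f_{vu} = -5, giving D = -57 < 0, so the point is a saddle point.
f(-2/57, -26/57) = 427/57.

427/57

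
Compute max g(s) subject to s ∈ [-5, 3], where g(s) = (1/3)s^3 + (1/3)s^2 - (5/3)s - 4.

3

Differentiating, g'(s) = s^2 + (2/3)s - 5/3; which vanishes at s = -5/3 and s = 1.
Evaluating at the critical points and endpoints: g(-5) = -29, g(-5/3) = -149/81, g(1) = -5, g(3) = 3.
So the maximum is g(3) = 3.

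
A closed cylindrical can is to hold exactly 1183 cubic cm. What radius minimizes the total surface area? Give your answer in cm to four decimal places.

5.7315

With radius r and height h, πr²h = 1183 so h = 1183/(πr²), and S(r) = 2πr² + 2πrh = 2πr² + 2·1183/r.
S'(r) = 4πr − 2·1183/r² = 0 ⇒ r³ = 1183/(2π), so r ≈ 5.7315 and h = 2r ≈ 11.4630.
S''(r) = 4π + 4·1183/r³ > 0, so this is the minimum; S ≈ 619.2096.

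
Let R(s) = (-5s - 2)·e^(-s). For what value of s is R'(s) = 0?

3/5

By the product rule, R'(s) = (5s - 3)·e^(-s). Since e^(-s) > 0, the only critical point is s = 3/5.
R''(3/5) has the same sign as 5 > 0, so this is a local minimum.
R(3/5) = (-5)·e^(-3/5) ≈ -2.7441.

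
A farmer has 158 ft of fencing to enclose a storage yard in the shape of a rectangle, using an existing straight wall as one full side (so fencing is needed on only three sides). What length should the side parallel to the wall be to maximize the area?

79

Let the sides perpendicular to the wall have length x and the parallel side y, so 2x + y = 158 and the area is A = xy = x(158 − 2x).
A'(x) = 158 − 4x = 0 gives x = 79/2, and A''(x) = −4 < 0 confirms a maximum.
Then y = 158 − 2·79/2 = 79 and A = 6241/2.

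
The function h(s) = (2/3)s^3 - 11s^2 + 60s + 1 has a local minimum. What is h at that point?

109

h'(s) = 2s^2 - 22s + 60. Setting h'(s) = 0 gives s ∈ {5, 6}.
Since h''(s) = 4s - 22, we get h''(5) = -2 < 0 ⇒ local maximum; h''(6) = 2 > 0 ⇒ local minimum.
The local minimum is h(6) = 109.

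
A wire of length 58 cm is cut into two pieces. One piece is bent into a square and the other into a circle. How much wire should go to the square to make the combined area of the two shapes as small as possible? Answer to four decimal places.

Let x be the length used for the square. Square side x/4; circle radius (58−x)/(2π).
A(x) = (x/4)² + π·((58−x)/(2π))² = x²/16 + (58−x)²/(4π) for 0 ≤ x ≤ 58. A'(x) = x/8 − (58−x)/(2π) = 0 gives x = 4·58/(π+4) ≈ 32.4858.
A'' = 1/8 + 1/(2π) > 0, so this gives the minimum combined area; x ≈ 32.4858 cm to the square.

32.4858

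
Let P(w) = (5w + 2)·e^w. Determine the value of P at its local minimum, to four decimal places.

By the product rule, P'(w) = (5w + 7)·e^w. Since e^w > 0, the only critical point is w = -7/5.
P''(-7/5) has the same sign as 5 > 0, so this is a local minimum.
P(-7/5) = (-5)·e^(-7/5) ≈ -1.2330.

-1.2330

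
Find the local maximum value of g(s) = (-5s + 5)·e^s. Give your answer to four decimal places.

5.0000

By the product rule, g'(s) = (-5s)·e^s. Since e^s > 0, the only critical point is s = 0.
g''(0) has the same sign as -5 < 0, so this is a local maximum.
g(0) = (5)·e^(0) ≈ 5.0000.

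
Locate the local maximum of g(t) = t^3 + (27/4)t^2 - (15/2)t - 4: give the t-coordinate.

-5

Critical points: g'(t) = 3t^2 + (27/2)t - 15/2 vanishes at t = -5, 1/2.
Second-derivative test with g''(t) = 6t + 27/2: g''(-5) = -33/2 < 0 ⇒ local maximum; g''(1/2) = 33/2 > 0 ⇒ local minimum.
The local maximum is g(-5) = 309/4.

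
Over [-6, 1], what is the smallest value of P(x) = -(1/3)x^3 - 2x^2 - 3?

-41/3

Differentiating, P'(x) = -x^2 - 4x; which vanishes at x = -4 and x = 0.
Evaluating at the critical points and endpoints: P(-6) = -3; P(-4) = -41/3; P(0) = -3; P(1) = -16/3.
Hence the absolute minimum is -41/3 at x = -4.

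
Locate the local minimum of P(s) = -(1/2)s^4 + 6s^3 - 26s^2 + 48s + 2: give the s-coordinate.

P'(s) = -2s^3 + 18s^2 - 52s + 48 = 0 at s = 2, 3, 4.
Second-derivative test with P''(s) = -6s^2 + 36s - 52: P''(2) = -4 < 0 ⇒ local maximum; P''(3) = 2 > 0 ⇒ local minimum; P''(4) = -4 < 0 ⇒ local maximum.
Thus P has its local minimum at s = 3, with value 67/2.

3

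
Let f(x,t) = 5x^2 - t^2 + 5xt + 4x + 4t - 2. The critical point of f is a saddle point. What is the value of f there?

-106/45

∂f/∂x = 10x + 5t + 4 = 0 and ∂f/∂t = 5x - 2t + 4 = 0, so (x, t) = (-28/45, 4/9).
The Hessian has f_{xx} = 10, f_{tt} = -2, f_{xt} = 5, giving D = -45 < 0, so the point is a saddle point.
f(-28/45, 4/9) = -106/45.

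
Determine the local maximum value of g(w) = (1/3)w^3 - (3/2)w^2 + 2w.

g'(w) = w^2 - 3w + 2. Setting g'(w) = 0 gives w ∈ {1, 2}.
Second-derivative test with g''(w) = 2w - 3: g''(1) = -1 < 0 ⇒ local maximum; g''(2) = 1 > 0 ⇒ local minimum.
The local maximum is g(1) = 5/6.

5/6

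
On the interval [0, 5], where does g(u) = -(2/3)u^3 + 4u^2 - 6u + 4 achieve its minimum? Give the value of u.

5

g'(u) = -2u^2 + 8u - 6, which vanishes at u = 1 and u = 3.
Evaluating at the critical points and endpoints: g(0) = 4; g(1) = 4/3; g(3) = 4; g(5) = -28/3.
Hence the absolute minimum is -28/3 at u = 5.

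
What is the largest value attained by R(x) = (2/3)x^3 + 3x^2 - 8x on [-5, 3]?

Differentiating, R'(x) = 2x^2 + 6x - 8; which vanishes at x = -4 and x = 1.
Compare values at every candidate in [-5, 3]: R(-5) = 95/3; R(-4) = 112/3; R(1) = -13/3; R(3) = 21.
So the maximum is R(-4) = 112/3.

112/3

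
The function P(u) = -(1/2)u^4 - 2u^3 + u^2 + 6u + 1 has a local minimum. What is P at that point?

-5/2

P'(u) = -2u^3 - 6u^2 + 2u + 6 = 0 at u = -3, -1, 1.
P''(u) = -6u^2 - 12u + 2. P''(-3) = -16 < 0 ⇒ local maximum; P''(-1) = 8 > 0 ⇒ local minimum; P''(1) = -16 < 0 ⇒ local maximum.
The local minimum is P(-1) = -5/2.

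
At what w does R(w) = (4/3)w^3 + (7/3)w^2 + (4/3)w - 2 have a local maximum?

Critical points: R'(w) = 4w^2 + (14/3)w + 4/3 vanishes at w = -2/3, -1/2.
Second-derivative test with R''(w) = 8w + 14/3: R''(-2/3) = -2/3 < 0 ⇒ local maximum; R''(-1/2) = 2/3 > 0 ⇒ local minimum.
The local maximum is R(-2/3) = -182/81.

-2/3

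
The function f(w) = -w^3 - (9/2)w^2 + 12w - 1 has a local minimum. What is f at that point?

-57

f'(w) = -3w^2 - 9w + 12. Setting f'(w) = 0 gives w ∈ {-4, 1}.
Second-derivative test with f''(w) = -6w - 9: f''(-4) = 15 > 0 ⇒ local minimum; f''(1) = -15 < 0 ⇒ local maximum.
The local minimum is f(-4) = -57.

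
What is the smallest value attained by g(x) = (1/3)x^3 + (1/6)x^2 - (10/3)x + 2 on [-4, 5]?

-10/3

The derivative is x^2 + (1/3)x - 10/3, which vanishes at x = -2 and x = 5/3.
Evaluating at the critical points and endpoints: g(-4) = -10/3,  g(-2) = 20/3,  g(5/3) = -251/162,  g(5) = 187/6.
The minimum over the interval is -10/3, attained at x = -4.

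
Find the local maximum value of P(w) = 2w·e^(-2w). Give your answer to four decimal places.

P'(w) = 2·e^(-2w) + (2w)·(-2)·e^(-2w) = (-4w + 2)·e^(-2w). Since e^(-2w) > 0, the only critical point is w = 1/2.
P''(1/2) has the same sign as -4 < 0, so this is a local maximum.
P(1/2) = (1)·e^(-1) ≈ 0.3679.

0.3679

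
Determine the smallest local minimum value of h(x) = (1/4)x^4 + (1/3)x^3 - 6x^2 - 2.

-166/3

Critical points: h'(x) = x^3 + x^2 - 12x vanishes at x = -4, 0, 3.
Since h''(x) = 3x^2 + 2x - 12, we get h''(-4) = 28 > 0 ⇒ local minimum; h''(0) = -12 < 0 ⇒ local maximum; h''(3) = 21 > 0 ⇒ local minimum.
The smallest local minimum is h(-4) = -166/3.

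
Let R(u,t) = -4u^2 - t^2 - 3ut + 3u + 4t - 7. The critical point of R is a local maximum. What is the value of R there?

∂R/∂u = -8u - 3t + 3 = 0 and ∂R/∂t = -3u - 2t + 4 = 0, so (u, t) = (-6/7, 23/7).
The Hessian has R_{uu} = -8, R_{tt} = -2, R_{ut} = -3, giving D = 7 > 0 with R_{uu} < 0, so the point is a local maximum.
R(-6/7, 23/7) = -12/7.

-12/7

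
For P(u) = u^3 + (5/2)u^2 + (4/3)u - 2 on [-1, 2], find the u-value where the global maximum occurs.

P'(u) = 3u^2 + 5u + 4/3, whose only zero in [-1, 2] is u = -1/3.
Evaluating at the critical points and endpoints: P(-1) = -11/6,  P(-1/3) = -119/54,  P(2) = 56/3.
Hence the absolute maximum is 56/3 at u = 2.

2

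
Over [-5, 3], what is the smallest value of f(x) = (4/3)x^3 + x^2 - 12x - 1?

-248/3

The derivative is 4x^2 + 2x - 12, which vanishes at x = -2 and x = 3/2.
Evaluating at the critical points and endpoints: f(-5) = -248/3; f(-2) = 49/3; f(3/2) = -49/4; f(3) = 8.
So the minimum is f(-5) = -248/3.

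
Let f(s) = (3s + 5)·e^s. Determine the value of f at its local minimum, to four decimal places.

f'(s) = 3·e^s + (3s + 5)·1·e^s = (3s + 8)·e^s. Since e^s > 0, the only critical point is s = -8/3.
f''(-8/3) has the same sign as 3 > 0, so this is a local minimum.
f(-8/3) = (-3)·e^(-8/3) ≈ -0.2085.

-0.2085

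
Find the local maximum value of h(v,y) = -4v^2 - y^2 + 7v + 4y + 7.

∂h/∂v = -8v + 7 = 0 and ∂h/∂y = -2y + 4 = 0, so (v, y) = (7/8, 2).
The Hessian has h_{vv} = -8, h_{yy} = -2, h_{vy} = 0, giving D = 16 > 0 with h_{vv} < 0, so the point is a local maximum.
h(7/8, 2) = 225/16.

225/16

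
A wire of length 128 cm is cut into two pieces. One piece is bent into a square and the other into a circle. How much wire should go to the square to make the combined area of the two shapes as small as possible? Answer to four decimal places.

Let x be the length used for the square. Square side x/4; circle radius (128−x)/(2π).
A(x) = (x/4)² + π·((128−x)/(2π))² = x²/16 + (128−x)²/(4π) for 0 ≤ x ≤ 128. A'(x) = x/8 − (128−x)/(2π) = 0 gives x = 4·128/(π+4) ≈ 71.6927.
A'' = 1/8 + 1/(2π) > 0, so this gives the minimum combined area; x ≈ 71.6927 cm to the square.

71.6927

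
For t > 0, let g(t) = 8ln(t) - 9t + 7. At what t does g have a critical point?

g'(t) = 8/t − 9 = 0 gives t = 8/9.
g''(t) = -8/t², which is negative for t > 0, so this is a local maximum.
g(8/9) = 8·ln(8/9) - 8 + 7 ≈ -1.9423.

8/9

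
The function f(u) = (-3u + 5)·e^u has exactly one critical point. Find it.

By the product rule, f'(u) = (-3u + 2)·e^u. Since e^u > 0, the only critical point is u = 2/3.
f''(2/3) has the same sign as -3 < 0, so this is a local maximum.
f(2/3) = (3)·e^(2/3) ≈ 5.8432.

2/3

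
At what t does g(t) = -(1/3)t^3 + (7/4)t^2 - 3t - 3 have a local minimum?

3/2

g'(t) = -t^2 + (7/2)t - 3 = 0 at t = 3/2, 2.
Since g''(t) = -2t + 7/2, we get g''(3/2) = 1/2 > 0 ⇒ local minimum; g''(2) = -1/2 < 0 ⇒ local maximum.
The local minimum is g(3/2) = -75/16.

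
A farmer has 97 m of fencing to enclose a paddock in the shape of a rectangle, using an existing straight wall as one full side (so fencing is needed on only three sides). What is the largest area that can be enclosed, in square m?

Let the sides perpendicular to the wall have length x and the parallel side y, so 2x + y = 97 and the area is A = xy = x(97 − 2x).
A'(x) = 97 − 4x = 0 gives x = 97/4, and A''(x) = −4 < 0 confirms a maximum.
Then y = 97 − 2·97/4 = 97/2 and A = 9409/8.

9409/8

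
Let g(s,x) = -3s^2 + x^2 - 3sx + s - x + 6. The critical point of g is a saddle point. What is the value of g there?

∂g/∂s = -6s - 3x + 1 = 0 and ∂g/∂x = -3s + 2x - 1 = 0, so (s, x) = (-1/21, 3/7).
The Hessian has g_{ss} = -6, g_{xx} = 2, g_{sx} = -3, giving D = -21 < 0, so the point is a saddle point.
g(-1/21, 3/7) = 121/21.

121/21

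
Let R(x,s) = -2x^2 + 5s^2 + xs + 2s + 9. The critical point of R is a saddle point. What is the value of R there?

361/41

∂R/∂x = -4x + s = 0 and ∂R/∂s = x + 10s + 2 = 0, so (x, s) = (-2/41, -8/41).
The Hessian has R_{xx} = -4, R_{ss} = 10, R_{xs} = 1, giving D = -41 < 0, so the point is a saddle point.
R(-2/41, -8/41) = 361/41.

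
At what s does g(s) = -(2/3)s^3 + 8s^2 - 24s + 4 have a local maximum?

6

g'(s) = -2s^2 + 16s - 24 = 0 at s = 2, 6.
Second-derivative test with g''(s) = -4s + 16: g''(2) = 8 > 0 ⇒ local minimum; g''(6) = -8 < 0 ⇒ local maximum.
The local maximum is g(6) = 4.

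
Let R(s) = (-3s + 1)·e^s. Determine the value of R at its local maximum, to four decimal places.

1.5403

Differentiating with the product rule gives R'(s) = (-3s - 2)·e^s. Since e^s > 0, the only critical point is s = -2/3.
R''(-2/3) has the same sign as -3 < 0, so this is a local maximum.
R(-2/3) = (3)·e^(-2/3) ≈ 1.5403.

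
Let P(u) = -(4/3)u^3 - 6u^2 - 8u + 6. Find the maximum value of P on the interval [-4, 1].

The derivative is -4u^2 - 12u - 8, which vanishes at u = -2 and u = -1.
Compare values at every candidate in [-4, 1]: P(-4) = 82/3; P(-2) = 26/3; P(-1) = 28/3; P(1) = -28/3.
Hence the absolute maximum is 82/3 at u = -4.

82/3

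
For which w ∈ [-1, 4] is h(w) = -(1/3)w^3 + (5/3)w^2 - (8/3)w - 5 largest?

Differentiating, h'(w) = -w^2 + (10/3)w - 8/3; which vanishes at w = 4/3 and w = 2.
Compare values at every candidate in [-1, 4]: h(-1) = -1/3,  h(4/3) = -517/81,  h(2) = -19/3,  h(4) = -31/3.
Hence the absolute maximum is -1/3 at w = -1.

-1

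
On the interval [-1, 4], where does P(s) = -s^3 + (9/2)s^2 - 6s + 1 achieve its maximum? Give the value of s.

Differentiating, P'(s) = -3s^2 + 9s - 6; which vanishes at s = 1 and s = 2.
Candidates: P(-1) = 25/2,  P(1) = -3/2,  P(2) = -1,  P(4) = -15.
Hence the absolute maximum is 25/2 at s = -1.

-1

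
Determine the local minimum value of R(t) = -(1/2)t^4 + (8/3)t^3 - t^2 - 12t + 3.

Critical points: R'(t) = -2t^3 + 8t^2 - 2t - 12 vanishes at t = -1, 2, 3.
Second-derivative test with R''(t) = -6t^2 + 16t - 2: R''(-1) = -24 < 0 ⇒ local maximum; R''(2) = 6 > 0 ⇒ local minimum; R''(3) = -8 < 0 ⇒ local maximum.
The local minimum is R(2) = -35/3.

-35/3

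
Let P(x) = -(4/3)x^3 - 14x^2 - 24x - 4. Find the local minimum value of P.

-76

Critical points: P'(x) = -4x^2 - 28x - 24 vanishes at x = -6, -1.
Second-derivative test with P''(x) = -8x - 28: P''(-6) = 20 > 0 ⇒ local minimum; P''(-1) = -20 < 0 ⇒ local maximum.
So the local minimum value is P(-6) = -76.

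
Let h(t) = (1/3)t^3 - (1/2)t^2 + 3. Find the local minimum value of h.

17/6

h'(t) = t^2 - t. Setting h'(t) = 0 gives t ∈ {0, 1}.
Second-derivative test with h''(t) = 2t - 1: h''(0) = -1 < 0 ⇒ local maximum; h''(1) = 1 > 0 ⇒ local minimum.
The local minimum is h(1) = 17/6.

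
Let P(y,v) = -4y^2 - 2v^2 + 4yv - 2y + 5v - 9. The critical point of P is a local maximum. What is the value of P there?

∂P/∂y = -8y + 4v - 2 = 0 and ∂P/∂v = 4y - 4v + 5 = 0, so (y, v) = (3/4, 2).
The Hessian has P_{yy} = -8, P_{vv} = -4, P_{yv} = 4, giving D = 16 > 0 with P_{yy} < 0, so the point is a local maximum.
P(3/4, 2) = -19/4.

-19/4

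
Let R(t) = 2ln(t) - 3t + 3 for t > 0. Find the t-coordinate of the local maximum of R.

2/3

R'(t) = 2/t − 3 = 0 gives t = 2/3.
R''(t) = -2/t², which is negative for t > 0, so this is a local maximum.
R(2/3) = 2·ln(2/3) - 2 + 3 ≈ 0.1891.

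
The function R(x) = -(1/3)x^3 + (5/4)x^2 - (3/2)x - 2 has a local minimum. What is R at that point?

-31/12

R'(x) = -x^2 + (5/2)x - 3/2. Setting R'(x) = 0 gives x ∈ {1, 3/2}.
Second-derivative test with R''(x) = -2x + 5/2: R''(1) = 1/2 > 0 ⇒ local minimum; R''(3/2) = -1/2 < 0 ⇒ local maximum.
The local minimum is R(1) = -31/12.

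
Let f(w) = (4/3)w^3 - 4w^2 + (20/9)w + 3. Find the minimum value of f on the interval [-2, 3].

Differentiating, f'(w) = 4w^2 - 8w + 20/9; which vanishes at w = 1/3 and w = 5/3.
Compare values at every candidate in [-2, 3]: f(-2) = -253/9; f(1/3) = 271/81; f(5/3) = 143/81; f(3) = 29/3.
Hence the absolute minimum is -253/9 at w = -2.

-253/9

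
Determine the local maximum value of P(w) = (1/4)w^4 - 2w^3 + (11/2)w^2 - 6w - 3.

-5

P'(w) = w^3 - 6w^2 + 11w - 6. Setting P'(w) = 0 gives w ∈ {1, 2, 3}.
Since P''(w) = 3w^2 - 12w + 11, we get P''(1) = 2 > 0 ⇒ local minimum; P''(2) = -1 < 0 ⇒ local maximum; P''(3) = 2 > 0 ⇒ local minimum.
Thus P has its local maximum at w = 2, with value -5.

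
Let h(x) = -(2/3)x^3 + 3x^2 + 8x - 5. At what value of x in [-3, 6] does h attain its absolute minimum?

-1

h'(x) = -2x^2 + 6x + 8, which vanishes at x = -1 and x = 4.
Compare values at every candidate in [-3, 6]: h(-3) = 16, h(-1) = -28/3, h(4) = 97/3, h(6) = 7.
So the minimum is h(-1) = -28/3.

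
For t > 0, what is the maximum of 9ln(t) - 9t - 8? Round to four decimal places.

R'(t) = 9/t − 9 = 0 gives t = 1.
R''(t) = -9/t², which is negative for t > 0, so this is a local maximum.
R(1) = 9·ln(1) - 9 - 8 ≈ -17.0000.

-17.0000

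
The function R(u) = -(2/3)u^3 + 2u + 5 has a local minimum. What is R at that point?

R'(u) = -2u^2 + 2. Setting R'(u) = 0 gives u ∈ {-1, 1}.
Since R''(u) = -4u, we get R''(-1) = 4 > 0 ⇒ local minimum; R''(1) = -4 < 0 ⇒ local maximum.
The local minimum is R(-1) = 11/3.

11/3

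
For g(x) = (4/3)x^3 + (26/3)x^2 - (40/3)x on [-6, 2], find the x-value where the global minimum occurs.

Differentiating, g'(x) = 4x^2 + (52/3)x - 40/3; which vanishes at x = -5 and x = 2/3.
Evaluating at the critical points and endpoints: g(-6) = 104, g(-5) = 350/3, g(2/3) = -376/81, g(2) = 56/3.
Hence the absolute minimum is -376/81 at x = 2/3.

2/3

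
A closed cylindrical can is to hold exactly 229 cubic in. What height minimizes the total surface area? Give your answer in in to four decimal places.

6.6310

With radius r and height h, πr²h = 229 so h = 229/(πr²), and S(r) = 2πr² + 2πrh = 2πr² + 2·229/r.
S'(r) = 4πr − 2·229/r² = 0 ⇒ r³ = 229/(2π), so r ≈ 3.3155 and h = 2r ≈ 6.6310.
S''(r) = 4π + 4·229/r³ > 0, so this is the minimum; S ≈ 207.2072.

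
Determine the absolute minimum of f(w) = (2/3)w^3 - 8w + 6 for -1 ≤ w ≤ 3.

-14/3

f'(w) = 2w^2 - 8, whose only zero in [-1, 3] is w = 2.
Evaluating at the critical points and endpoints: f(-1) = 40/3; f(2) = -14/3; f(3) = 0.
So the minimum is f(2) = -14/3.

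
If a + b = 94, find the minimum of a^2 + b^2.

With a + b = 94, a^2 + b^2 = a^2 + (94 − a)^2.
The derivative 2a − 2(94 − a) = 4a − 188 vanishes at a = 47; second derivative 4 > 0, a minimum.
The minimum is 2·(47)^2 = 4418.

4418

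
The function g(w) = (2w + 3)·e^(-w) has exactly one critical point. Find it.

g'(w) = 2·e^(-w) + (2w + 3)·(-1)·e^(-w) = (-2w - 1)·e^(-w). Since e^(-w) > 0, the only critical point is w = -1/2.
g''(-1/2) has the same sign as -2 < 0, so this is a local maximum.
g(-1/2) = (2)·e^(1/2) ≈ 3.2974.

-1/2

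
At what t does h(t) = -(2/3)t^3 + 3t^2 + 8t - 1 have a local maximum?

Critical points: h'(t) = -2t^2 + 6t + 8 vanishes at t = -1, 4.
Since h''(t) = -4t + 6, we get h''(-1) = 10 > 0 ⇒ local minimum; h''(4) = -10 < 0 ⇒ local maximum.
Thus h has its local maximum at t = 4, with value 109/3.

4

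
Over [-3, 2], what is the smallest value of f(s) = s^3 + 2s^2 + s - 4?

-16

Differentiating, f'(s) = 3s^2 + 4s + 1; which vanishes at s = -1 and s = -1/3.
Compare values at every candidate in [-3, 2]: f(-3) = -16; f(-1) = -4; f(-1/3) = -112/27; f(2) = 14.
So the minimum is f(-3) = -16.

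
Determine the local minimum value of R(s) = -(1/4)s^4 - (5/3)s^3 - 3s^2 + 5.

7/3

Critical points: R'(s) = -s^3 - 5s^2 - 6s vanishes at s = -3, -2, 0.
Since R''(s) = -3s^2 - 10s - 6, we get R''(-3) = -3 < 0 ⇒ local maximum; R''(-2) = 2 > 0 ⇒ local minimum; R''(0) = -6 < 0 ⇒ local maximum.
The local minimum is R(-2) = 7/3.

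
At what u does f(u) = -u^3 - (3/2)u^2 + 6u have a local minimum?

f'(u) = -3u^2 - 3u + 6 = 0 at u = -2, 1.
Since f''(u) = -6u - 3, we get f''(-2) = 9 > 0 ⇒ local minimum; f''(1) = -9 < 0 ⇒ local maximum.
Thus f has its local minimum at u = -2, with value -10.

-2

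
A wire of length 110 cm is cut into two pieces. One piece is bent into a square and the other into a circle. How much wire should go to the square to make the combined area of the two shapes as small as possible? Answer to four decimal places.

Let x be the length used for the square. Square side x/4; circle radius (110−x)/(2π).
A(x) = (x/4)² + π·((110−x)/(2π))² = x²/16 + (110−x)²/(4π) for 0 ≤ x ≤ 110. A'(x) = x/8 − (110−x)/(2π) = 0 gives x = 4·110/(π+4) ≈ 61.6109.
A'' = 1/8 + 1/(2π) > 0, so this gives the minimum combined area; x ≈ 61.6109 cm to the square.

61.6109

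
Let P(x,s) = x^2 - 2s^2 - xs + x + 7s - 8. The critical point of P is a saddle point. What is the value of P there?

∂P/∂x = 2x - s + 1 = 0 and ∂P/∂s = -x - 4s + 7 = 0, so (x, s) = (1/3, 5/3).
The Hessian has P_{xx} = 2, P_{ss} = -4, P_{xs} = -1, giving D = -9 < 0, so the point is a saddle point.
P(1/3, 5/3) = -2.

-2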